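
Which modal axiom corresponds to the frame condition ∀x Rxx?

A defining formula is □p → p (the T axiom).

□p → p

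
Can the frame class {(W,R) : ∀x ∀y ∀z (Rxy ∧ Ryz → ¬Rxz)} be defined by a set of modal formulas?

No — not modally definable

If a class were modally definable it would be closed under surjective bounded morphisms (Goldblatt–Thomason).
The 5-cycle (worlds w0,w1,w2,w3,w4 with w0→w1→w2→w3→w4→w0) is intransitive. Mapping every world to a single reflexive point • is a surjective bounded morphism; the reflexive point is not intransitive (R••∧R•• but R••).
So no modal formula (or set of formulas) defines exactly the intransitive frames.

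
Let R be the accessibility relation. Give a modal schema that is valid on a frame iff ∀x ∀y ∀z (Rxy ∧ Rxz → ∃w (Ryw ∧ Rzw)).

The condition is convergence. The .2 schema ◇□r → □◇r defines it.
Suppose ◇□r→□◇r is valid. Take Rxy, Rxz and set V(r)={w : Ryw}. Then □r at y so ◇□r at x, so □◇r at x, so ◇r at z, giving w with Rzw and Ryw.

◇□r → □◇r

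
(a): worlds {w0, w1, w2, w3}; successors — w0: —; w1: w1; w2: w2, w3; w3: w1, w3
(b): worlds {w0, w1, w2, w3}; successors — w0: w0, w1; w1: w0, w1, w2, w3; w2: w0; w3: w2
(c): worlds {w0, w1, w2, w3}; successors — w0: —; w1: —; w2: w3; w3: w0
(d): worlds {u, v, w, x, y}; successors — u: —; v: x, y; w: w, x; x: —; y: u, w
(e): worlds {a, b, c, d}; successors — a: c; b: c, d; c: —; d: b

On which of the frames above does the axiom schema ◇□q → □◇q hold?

(a)

Frame correspondent (Sahlqvist): ∀x ∀y ∀z (Rxy ∧ Rxz → ∃w (Ryw ∧ Rzw)) — i.e. convergence.
(a): condition met.
(b): fails — Rw1w2 and Rw1w3 but w2 and w3 have no common successor.
(c): fails — Rw3w0 and Rw3w0 but w0 and w0 have no common successor.
(d): fails — Rvx and Rvx but x and x have no common successor.
(e): fails — Rac and Rac but c and c have no common successor.
Valid on: (a).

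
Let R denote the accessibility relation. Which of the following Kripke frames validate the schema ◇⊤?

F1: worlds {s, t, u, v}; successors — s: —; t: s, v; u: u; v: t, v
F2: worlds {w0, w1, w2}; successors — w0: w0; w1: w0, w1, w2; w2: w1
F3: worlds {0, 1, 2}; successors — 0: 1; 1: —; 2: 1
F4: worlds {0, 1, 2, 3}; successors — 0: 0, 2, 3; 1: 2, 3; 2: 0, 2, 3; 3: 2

Frame correspondent (Sahlqvist): ∀x ∃y Rxy — i.e. seriality.
F1: fails — world s has no successor.
F2: ✓.
F3: fails — world 1 has no successor.
F4: ✓.

F2, F4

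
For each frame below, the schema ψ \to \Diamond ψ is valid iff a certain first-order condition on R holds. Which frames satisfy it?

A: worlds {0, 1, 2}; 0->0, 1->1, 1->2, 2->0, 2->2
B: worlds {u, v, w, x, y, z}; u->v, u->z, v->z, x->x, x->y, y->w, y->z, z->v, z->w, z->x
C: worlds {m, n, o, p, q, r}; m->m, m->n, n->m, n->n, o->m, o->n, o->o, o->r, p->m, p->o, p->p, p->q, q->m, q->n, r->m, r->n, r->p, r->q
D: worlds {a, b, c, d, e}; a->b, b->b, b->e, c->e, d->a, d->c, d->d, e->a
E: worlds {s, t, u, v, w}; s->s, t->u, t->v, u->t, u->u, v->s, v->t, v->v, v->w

A

This is the axiom for reflexivity; its first-order frame correspondent is \forall x Rxx.
A: ✓.
B: fails — world u does not see itself.
C: fails — world q does not see itself.
D: fails — world a does not see itself.
E: fails — world t does not see itself.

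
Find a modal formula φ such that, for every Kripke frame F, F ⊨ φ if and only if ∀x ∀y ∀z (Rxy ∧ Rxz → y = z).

A defining formula is ◇q → □q (the CD axiom).

◇q → □q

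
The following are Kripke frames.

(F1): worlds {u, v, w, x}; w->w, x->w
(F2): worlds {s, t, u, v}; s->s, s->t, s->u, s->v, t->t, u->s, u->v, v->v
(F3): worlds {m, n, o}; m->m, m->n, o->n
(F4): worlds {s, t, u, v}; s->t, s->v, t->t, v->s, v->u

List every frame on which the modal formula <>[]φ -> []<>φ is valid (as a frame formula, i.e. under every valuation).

The schema corresponds to convergence: forall x forall y forall z (Rxy & Rxz -> exists w (Ryw & Rzw)).
(F1): ✓.
(F2): fails — Rsv and Rst but v and t have no common successor.
(F3): fails — Rmn and Rmn but n and n have no common successor.
(F4): fails — Rsv and Rst but v and t have no common successor.
Valid on: (F1).

(F1)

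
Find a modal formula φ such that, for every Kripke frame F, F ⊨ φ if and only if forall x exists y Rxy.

This is seriality; the standard corresponding axiom is D: □p → ◇p.
Suppose □p→◇p is valid. At any x set V(p)=W. Then □p at x, so ◇p at x, so x has a successor.

□p → ◇p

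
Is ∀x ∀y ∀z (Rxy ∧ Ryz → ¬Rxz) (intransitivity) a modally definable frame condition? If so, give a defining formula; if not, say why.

Not modally definable

If a class were modally definable it would be closed under surjective bounded morphisms (Goldblatt–Thomason).
The 3-cycle (worlds a,b,c with a→b→c→a) is intransitive. Mapping every world to a single reflexive point • is a surjective bounded morphism; the reflexive point is not intransitive (R••∧R•• but R••).
So no modal formula (or set of formulas) defines exactly the intransitive frames.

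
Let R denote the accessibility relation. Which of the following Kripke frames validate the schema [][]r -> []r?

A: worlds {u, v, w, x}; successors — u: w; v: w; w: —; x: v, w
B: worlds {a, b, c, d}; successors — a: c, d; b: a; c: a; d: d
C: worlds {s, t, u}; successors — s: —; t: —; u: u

Frame correspondent (Sahlqvist): forall x forall y (Rxy -> exists z (Rxz & Rzy)) — i.e. density.
A: fails — Ruw but no z with Ruz and Rzw.
B: fails — Rba but no z with Rbz and Rza.
C: holds.
Valid on: C.

C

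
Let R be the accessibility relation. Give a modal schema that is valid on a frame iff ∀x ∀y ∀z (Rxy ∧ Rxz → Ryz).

A defining formula is ◇ψ → □◇ψ (the 5 axiom).
Suppose ◇ψ→□◇ψ is valid. Take Rxy, Rxz and set V(ψ)={y}. Then ◇ψ at x, so □◇ψ at x, so ◇ψ at z, so some w with Rzw has ψ; w=y, i.e. Rzy. By symmetry of the argument, Ryz.

◇ψ → □◇ψ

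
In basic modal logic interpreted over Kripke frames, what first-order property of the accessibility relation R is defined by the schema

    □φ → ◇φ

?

seriality

This schema is the D axiom.
It corresponds to seriality: ∀x ∃y Rxy.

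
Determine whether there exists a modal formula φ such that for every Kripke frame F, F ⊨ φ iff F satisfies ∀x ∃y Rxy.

Yes, by □r → ◇r

Yes: it is seriality, defined by the D schema □r → ◇r.
Suppose □r→◇r is valid. At any x set V(r)=W. Then □r at x, so ◇r at x, so x has a successor.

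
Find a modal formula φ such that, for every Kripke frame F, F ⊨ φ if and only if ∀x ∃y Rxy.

□q → ◇q

A defining formula is □q → ◇q (the D axiom).
Suppose □q→◇q is valid. At any x set V(q)=W. Then □q at x, so ◇q at x, so x has a successor.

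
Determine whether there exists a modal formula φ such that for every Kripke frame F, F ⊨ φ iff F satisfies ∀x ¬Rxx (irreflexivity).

Any modally definable frame class is closed under surjective bounded morphisms.
The 4-cycle (worlds s,t,u,v with s→t→u→v→s) is irreflexive, and the map sending every world to a single reflexive point • is a surjective bounded morphism (forth: every edge maps to (•,•); back: every world has a successor). So any modal formula valid on the 4-cycle is also valid on the reflexive point, which is not irreflexive.
So the class is not modally definable.

Not modally definable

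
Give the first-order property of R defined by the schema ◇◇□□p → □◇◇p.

This is a Sahlqvist (Geach-type) schema ◇^2□^2p → □^1◇^2p.
Minimal-valuation argument: fix x; take any y with xR^2y and any z with xR^1z. Set V(p) to the set of worlds R-reachable from y in exactly 2 steps. Then □^2p holds at y, so the antecedent holds at x; validity forces ◇^2p at z, giving a w with zR^2w and yR^2w.
First-order correspondent: ∀x ∀y ∀z ((xR²y ∧ xRz) → ∃w (yR²w ∧ zR²w)).

∀x ∀y ∀z ((xR²y ∧ xRz) → ∃w (yR²w ∧ zR²w))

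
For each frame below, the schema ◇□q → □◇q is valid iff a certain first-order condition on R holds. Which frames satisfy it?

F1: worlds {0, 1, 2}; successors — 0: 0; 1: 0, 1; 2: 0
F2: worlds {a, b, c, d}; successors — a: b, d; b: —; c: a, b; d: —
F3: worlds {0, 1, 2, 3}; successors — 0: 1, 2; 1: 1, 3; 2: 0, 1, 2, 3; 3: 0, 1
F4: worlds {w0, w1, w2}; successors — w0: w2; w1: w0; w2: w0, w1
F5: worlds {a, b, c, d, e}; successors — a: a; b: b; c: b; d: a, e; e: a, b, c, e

The schema corresponds to convergence: ∀x ∀y ∀z (Rxy ∧ Rxz → ∃w (Ryw ∧ Rzw)).
F1: ✓.
F2: fails — Rad and Rad but d and d have no common successor.
F3: ✓.
F4: fails — Rw2w0 and Rw2w1 but w0 and w1 have no common successor.
F5: fails — Reb and Rea but b and a have no common successor.

F1, F3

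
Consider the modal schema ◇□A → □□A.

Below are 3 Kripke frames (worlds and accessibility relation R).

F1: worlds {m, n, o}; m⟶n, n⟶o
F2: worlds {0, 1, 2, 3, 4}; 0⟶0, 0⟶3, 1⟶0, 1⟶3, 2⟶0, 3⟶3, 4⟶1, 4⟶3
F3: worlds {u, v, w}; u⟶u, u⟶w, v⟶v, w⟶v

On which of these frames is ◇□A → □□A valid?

This is the axiom for a generalized confluence (Geach) condition; its first-order frame correspondent is ∀x ∀y ∀z ((xRy ∧ xR²z) → ∃w (yRw ∧ z = w)).
F1: condition met.
F2: fails — 0R3, 0R²0 but no w with 3Rw and 0=w.
F3: fails — uRu, uR²v but no t with uRt and v=t.

F1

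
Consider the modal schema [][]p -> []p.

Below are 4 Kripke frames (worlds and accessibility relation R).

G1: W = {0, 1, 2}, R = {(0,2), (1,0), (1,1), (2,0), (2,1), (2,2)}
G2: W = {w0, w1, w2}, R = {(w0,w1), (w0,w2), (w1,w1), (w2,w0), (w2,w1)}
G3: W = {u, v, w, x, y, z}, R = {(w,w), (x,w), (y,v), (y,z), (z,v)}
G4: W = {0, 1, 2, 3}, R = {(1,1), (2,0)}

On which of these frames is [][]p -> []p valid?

This is the axiom for density; its first-order frame correspondent is forall x forall y (Rxy -> exists z (Rxz & Rzy)).
G1: holds.
G2: fails — Rw0w2 but no z with Rw0z and Rzw2.
G3: fails — Ryz but no t with Ryt and Rtz.
G4: fails — R20 but no z with R2z and Rz0.

G1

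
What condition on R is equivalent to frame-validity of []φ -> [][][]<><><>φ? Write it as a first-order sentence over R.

This is a Sahlqvist (Geach-type) schema ◇^0□^1φ → □^3◇^3φ.
Minimal-valuation argument: fix x; take any y with xR^0y and any z with xR^3z. Set V(φ) to the set of worlds R-reachable from y in exactly 1 step. Then □^1φ holds at y, so the antecedent holds at x; validity forces ◇^3φ at z, giving a w with zR^3w and yR^1w.
First-order correspondent: forall x forall z (x R^3 z -> exists w (xRw & z R^3 w)).

forall x forall z (x R^3 z -> exists w (xRw & z R^3 w))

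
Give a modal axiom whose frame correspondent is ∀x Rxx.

□q → q

A defining formula is □q → q (the T axiom).
Suppose □q→q is valid. At any x set V(q)={w : Rxw}. Then □q holds at x, so q holds at x, i.e. Rxx.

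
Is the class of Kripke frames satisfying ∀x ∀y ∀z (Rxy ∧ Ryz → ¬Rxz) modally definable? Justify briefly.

Not definable by any modal formula

Any modally definable frame class is closed under surjective bounded morphisms.
The 7-cycle (worlds a,b,c,d,e,f,g with a→b→c→d→e→f→g→a) is intransitive. Mapping every world to a single reflexive point • is a surjective bounded morphism; the reflexive point is not intransitive (R••∧R•• but R••).
So no modal formula (or set of formulas) defines exactly the intransitive frames.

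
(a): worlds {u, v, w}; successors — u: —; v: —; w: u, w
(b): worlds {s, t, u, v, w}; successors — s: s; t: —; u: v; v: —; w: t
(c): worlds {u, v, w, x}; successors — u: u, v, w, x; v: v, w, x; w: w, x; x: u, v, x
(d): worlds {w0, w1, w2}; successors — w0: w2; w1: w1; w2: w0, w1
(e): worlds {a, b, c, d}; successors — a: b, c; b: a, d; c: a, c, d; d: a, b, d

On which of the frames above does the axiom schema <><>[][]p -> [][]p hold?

(b), (c)

The schema corresponds to a generalized confluence (Geach) condition: forall x forall y forall z ((x R^2 y & x R^2 z) -> exists w (y R^2 w & z = w)).
(a): fails — wR²u, wR²u but no t with uR²t and u=t.
(b): condition met.
(c): condition met.
(d): fails — w0R²w1, w0R²w0 but no w with w1R²w and w0=w.
(e): fails — bR²a, bR²b but no w with aR²w and b=w.
Valid on: (b), (c).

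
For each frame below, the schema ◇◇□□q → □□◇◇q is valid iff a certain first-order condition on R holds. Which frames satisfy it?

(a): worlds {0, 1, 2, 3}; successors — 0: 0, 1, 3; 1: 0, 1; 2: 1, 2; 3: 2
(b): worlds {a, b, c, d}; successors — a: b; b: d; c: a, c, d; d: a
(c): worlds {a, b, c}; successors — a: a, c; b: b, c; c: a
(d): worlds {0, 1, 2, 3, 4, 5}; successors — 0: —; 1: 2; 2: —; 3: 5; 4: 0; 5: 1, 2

(a), (c)

This is the axiom for a generalized confluence (Geach) condition; its first-order frame correspondent is ∀x ∀y ∀z ((xR²y ∧ xR²z) → ∃w (yR²w ∧ zR²w)).
(a): holds.
(b): fails — cR²a, cR²b but no w with aR²w and bR²w.
(c): holds.
(d): fails — 3R²1, 3R²1 but no w with 1R²w and 1R²w.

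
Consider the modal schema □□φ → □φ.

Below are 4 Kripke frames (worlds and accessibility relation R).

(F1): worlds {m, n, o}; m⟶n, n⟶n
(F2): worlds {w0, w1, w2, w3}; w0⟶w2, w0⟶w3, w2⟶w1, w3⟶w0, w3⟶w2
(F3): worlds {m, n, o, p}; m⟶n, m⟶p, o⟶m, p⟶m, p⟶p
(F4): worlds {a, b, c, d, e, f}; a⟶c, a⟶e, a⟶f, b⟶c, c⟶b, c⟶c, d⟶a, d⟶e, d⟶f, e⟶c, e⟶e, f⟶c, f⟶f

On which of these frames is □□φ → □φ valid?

Frame correspondent (Sahlqvist): ∀x ∀y (Rxy → ∃z (Rxz ∧ Rzy)) — i.e. density.
(F1): condition met.
(F2): fails — Rw3w0 but no z with Rw3z and Rzw0.
(F3): fails — Rom but no z with Roz and Rzm.
(F4): fails — Rda but no z with Rdz and Rza.
Valid on: (F1).

(F1)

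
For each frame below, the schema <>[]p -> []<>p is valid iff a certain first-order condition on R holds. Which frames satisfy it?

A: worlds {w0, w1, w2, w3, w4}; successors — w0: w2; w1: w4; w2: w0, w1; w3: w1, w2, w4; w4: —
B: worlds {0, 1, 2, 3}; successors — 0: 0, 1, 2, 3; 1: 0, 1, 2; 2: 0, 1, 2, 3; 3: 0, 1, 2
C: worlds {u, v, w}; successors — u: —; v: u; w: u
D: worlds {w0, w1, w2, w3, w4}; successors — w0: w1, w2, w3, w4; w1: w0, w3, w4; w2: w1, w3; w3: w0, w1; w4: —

Frame correspondent (Sahlqvist): forall x forall y forall z (Rxy & Rxz -> exists w (Ryw & Rzw)) — i.e. convergence.
A: fails — Rw1w4 and Rw1w4 but w4 and w4 have no common successor.
B: condition met.
C: fails — Rvu and Rvu but u and u have no common successor.
D: fails — Rw0w4 and Rw0w4 but w4 and w4 have no common successor.

B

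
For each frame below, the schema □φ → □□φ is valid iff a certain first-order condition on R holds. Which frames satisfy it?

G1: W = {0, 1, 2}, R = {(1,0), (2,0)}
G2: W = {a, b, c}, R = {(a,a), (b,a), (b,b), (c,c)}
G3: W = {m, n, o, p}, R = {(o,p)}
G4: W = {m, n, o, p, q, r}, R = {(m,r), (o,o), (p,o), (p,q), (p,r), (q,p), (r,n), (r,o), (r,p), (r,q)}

Frame correspondent (Sahlqvist): ∀x ∀y ∀z (Rxy ∧ Ryz → Rxz) — i.e. transitivity.
G1: condition met.
G2: condition met.
G3: condition met.
G4: fails — Rpr and Rrn but not Rpn.
Valid on: G1, G2, G3.

G1, G2, G3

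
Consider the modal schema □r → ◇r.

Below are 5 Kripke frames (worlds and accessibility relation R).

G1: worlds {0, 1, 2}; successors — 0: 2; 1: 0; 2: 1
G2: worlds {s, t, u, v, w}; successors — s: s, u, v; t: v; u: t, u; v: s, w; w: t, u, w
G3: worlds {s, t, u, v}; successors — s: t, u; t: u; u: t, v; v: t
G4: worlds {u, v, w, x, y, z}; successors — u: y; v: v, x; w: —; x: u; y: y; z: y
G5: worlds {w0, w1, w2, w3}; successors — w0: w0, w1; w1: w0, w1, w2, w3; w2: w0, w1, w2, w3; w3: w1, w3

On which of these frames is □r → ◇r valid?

This is the axiom for seriality; its first-order frame correspondent is ∀x ∃y Rxy.
G1: condition met.
G2: condition met.
G3: condition met.
G4: fails — world w has no successor.
G5: condition met.
Valid on: G1, G2, G3, G5.

G1, G2, G3, G5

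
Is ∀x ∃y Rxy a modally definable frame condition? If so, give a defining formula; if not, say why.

The condition is seriality. A defining modal formula is □r → ◇r.
Suppose □r→◇r is valid. At any x set V(r)=W. Then □r at x, so ◇r at x, so x has a successor.

Yes — defined by □r → ◇r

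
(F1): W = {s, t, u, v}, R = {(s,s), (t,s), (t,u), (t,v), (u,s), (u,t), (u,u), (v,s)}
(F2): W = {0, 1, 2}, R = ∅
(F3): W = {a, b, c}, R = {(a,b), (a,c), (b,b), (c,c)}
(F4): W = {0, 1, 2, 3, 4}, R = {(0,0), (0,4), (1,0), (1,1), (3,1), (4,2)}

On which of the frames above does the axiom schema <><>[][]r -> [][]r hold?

(F2)

The schema corresponds to a generalized confluence (Geach) condition: forall x forall y forall z ((x R^2 y & x R^2 z) -> exists w (y R^2 w & z = w)).
(F1): fails — tR²s, tR²t but no w with sR²w and t=w.
(F2): condition met.
(F3): fails — aR²b, aR²c but no w with bR²w and c=w.
(F4): fails — 0R²2, 0R²0 but no w with 2R²w and 0=w.
Valid on: (F2).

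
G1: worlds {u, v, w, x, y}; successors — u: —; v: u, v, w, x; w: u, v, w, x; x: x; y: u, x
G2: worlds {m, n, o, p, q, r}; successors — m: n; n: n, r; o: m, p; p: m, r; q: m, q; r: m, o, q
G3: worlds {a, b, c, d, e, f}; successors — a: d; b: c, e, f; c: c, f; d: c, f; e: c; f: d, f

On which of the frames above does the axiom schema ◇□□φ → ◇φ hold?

G3

Frame correspondent (Sahlqvist): ∀x ∀y (xRy → ∃w (yR²w ∧ xRw)) — i.e. a generalized confluence (Geach) condition.
G1: fails — vRu but no t with uR²t and vRt.
G2: fails — oRm but no w with mR²w and oRw.
G3: satisfies the condition.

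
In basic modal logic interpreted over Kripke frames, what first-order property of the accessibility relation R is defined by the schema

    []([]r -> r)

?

This schema is the T□ axiom.
Its frame correspondent is shift-reflexivity — forall x forall y (Rxy -> Ryy).

Shift-reflexivity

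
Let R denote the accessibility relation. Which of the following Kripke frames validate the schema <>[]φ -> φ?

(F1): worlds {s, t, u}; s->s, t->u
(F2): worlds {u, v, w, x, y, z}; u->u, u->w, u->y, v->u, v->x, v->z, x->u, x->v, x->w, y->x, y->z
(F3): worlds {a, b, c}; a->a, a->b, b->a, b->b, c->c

(F3)

The schema corresponds to a generalized confluence (Geach) condition: forall x forall y (xRy -> exists w (yRw & x = w)).
(F1): fails — tRu but no w with uRw and t=w.
(F2): fails — uRw but no t with wRt and u=t.
(F3): holds.
Valid on: (F3).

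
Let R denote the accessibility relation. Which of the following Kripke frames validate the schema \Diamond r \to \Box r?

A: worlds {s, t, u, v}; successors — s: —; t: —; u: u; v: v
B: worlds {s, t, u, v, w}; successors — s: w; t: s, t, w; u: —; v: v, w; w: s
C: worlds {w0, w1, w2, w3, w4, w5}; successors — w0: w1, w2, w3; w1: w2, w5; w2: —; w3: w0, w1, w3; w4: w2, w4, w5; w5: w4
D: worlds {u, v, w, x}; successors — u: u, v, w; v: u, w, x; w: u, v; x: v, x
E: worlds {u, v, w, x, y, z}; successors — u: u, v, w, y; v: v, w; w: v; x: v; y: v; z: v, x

This is the axiom for partial functionality; its first-order frame correspondent is \forall x \forall y \forall z (Rxy \wedge Rxz \to y = z).
A: condition met.
B: fails — t sees both s and t.
C: fails — w0 sees both w1 and w2.
D: fails — u sees both u and v.
E: fails — u sees both u and v.

A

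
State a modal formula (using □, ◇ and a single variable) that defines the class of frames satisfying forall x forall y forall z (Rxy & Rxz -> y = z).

◇ψ → □ψ

A defining formula is ◇ψ → □ψ (the CD axiom).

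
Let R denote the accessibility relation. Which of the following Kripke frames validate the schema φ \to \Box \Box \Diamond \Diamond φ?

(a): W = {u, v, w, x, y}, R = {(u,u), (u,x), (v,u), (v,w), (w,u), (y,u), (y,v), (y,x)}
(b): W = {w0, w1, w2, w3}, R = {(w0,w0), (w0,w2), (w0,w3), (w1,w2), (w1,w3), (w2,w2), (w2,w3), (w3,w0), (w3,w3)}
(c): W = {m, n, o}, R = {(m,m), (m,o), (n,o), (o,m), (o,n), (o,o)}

(c)

The schema corresponds to a generalized confluence (Geach) condition: \forall x \forall z (x R^2 z \to \exists w (x = w \wedge z R^2 w)).
(a): fails — uR²x but no t with u=t and xR²t.
(b): fails — w1R²w0 but no w with w1=w and w0R²w.
(c): holds.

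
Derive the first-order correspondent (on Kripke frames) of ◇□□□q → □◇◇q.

∀x ∀y ∀z ((xRy ∧ xRz) → ∃w (yR³w ∧ zR²w))

This is a Sahlqvist (Geach-type) schema ◇^1□^3q → □^1◇^2q.
First-order correspondent: ∀x ∀y ∀z ((xRy ∧ xRz) → ∃w (yR³w ∧ zR²w)).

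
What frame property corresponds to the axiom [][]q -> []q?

density: forall x forall y (Rxy -> exists z (Rxz & Rzy))

Suppose □□q→□q is valid. Take Rxy and set V(q)={w : xR²w}. Then □□q at x, so □q at x, so q at y, i.e. ∃z(Rxz∧Rzy).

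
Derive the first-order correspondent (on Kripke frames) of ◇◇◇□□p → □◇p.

∀x ∀y ∀z ((xR³y ∧ xRz) → ∃w (yR²w ∧ zRw))

This is a Sahlqvist (Geach-type) schema ◇^3□^2p → □^1◇^1p.
Minimal-valuation argument: fix x; take any y with xR^3y and any z with xR^1z. Set V(p) to the set of worlds R-reachable from y in exactly 2 steps. Then □^2p holds at y, so the antecedent holds at x; validity forces ◇^1p at z, giving a w with zR^1w and yR^2w.
First-order correspondent: ∀x ∀y ∀z ((xR³y ∧ xRz) → ∃w (yR²w ∧ zRw)).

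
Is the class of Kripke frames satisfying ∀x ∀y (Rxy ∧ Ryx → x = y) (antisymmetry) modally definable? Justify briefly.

No — not modally definable

If a class were modally definable it would be closed under surjective bounded morphisms (Goldblatt–Thomason).
The 8-cycle (worlds 0,1,2,3,4,5,6,7 with 0→1→2→3→4→5→6→7→0) is antisymmetric. Sending even-indexed worlds to • and odd-indexed worlds to ∘ is a surjective bounded morphism onto the two-world frame with •↔∘, which is not antisymmetric.
Hence antisymmetry is not modally definable.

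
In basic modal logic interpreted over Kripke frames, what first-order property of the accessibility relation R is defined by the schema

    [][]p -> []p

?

density: forall x forall y (Rxy -> exists z (Rxz & Rzy))

This is the C4 axiom.
It corresponds to density: forall x forall y (Rxy -> exists z (Rxz & Rzy)).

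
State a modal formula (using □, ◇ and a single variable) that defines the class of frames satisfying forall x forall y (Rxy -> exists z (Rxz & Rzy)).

□□q → □q

The condition is density. The C4 schema □□q → □q defines it.
Suppose □□q→□q is valid. Take Rxy and set V(q)={w : xR²w}. Then □□q at x, so □q at x, so q at y, i.e. ∃z(Rxz∧Rzy).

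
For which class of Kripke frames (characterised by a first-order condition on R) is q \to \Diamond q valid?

This schema is equivalent to the T axiom □q → q.
It corresponds to reflexivity: \forall x Rxx.

reflexivity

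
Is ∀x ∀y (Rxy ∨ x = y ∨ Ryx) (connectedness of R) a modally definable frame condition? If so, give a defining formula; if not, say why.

No

Any modally definable frame class is closed under disjoint unions.
Take 2 disjoint single-world reflexive frames: each is trivially connected, but their disjoint union has 2 worlds with no edge between distinct components, so it is not connected.
So no modal formula (or set of formulas) defines exactly the connected frames.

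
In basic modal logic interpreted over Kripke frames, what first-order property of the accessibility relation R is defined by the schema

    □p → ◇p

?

Suppose □p→◇p is valid. At any x set V(p)=W. Then □p at x, so ◇p at x, so x has a successor.

seriality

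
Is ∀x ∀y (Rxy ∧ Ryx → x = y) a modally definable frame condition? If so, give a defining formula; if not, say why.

Not definable by any modal formula

Any modally definable frame class is closed under surjective bounded morphisms.
The 8-cycle (worlds w0,w1,w2,w3,w4,w5,w6,w7 with w0→w1→w2→w3→w4→w5→w6→w7→w0) is antisymmetric. Sending even-indexed worlds to s and odd-indexed worlds to t is a surjective bounded morphism onto the two-world frame with s↔t, which is not antisymmetric.
Hence antisymmetry is not modally definable.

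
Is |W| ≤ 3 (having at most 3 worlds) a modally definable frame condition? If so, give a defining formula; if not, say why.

No

Any modally definable frame class is closed under disjoint unions.
Any modal formula valid on each of 4 disjoint one-world frames is valid on their disjoint union (validity is preserved under disjoint unions). Each one-world frame has |W|=1≤3, but the union has |W|=4.
So the class is not modally definable.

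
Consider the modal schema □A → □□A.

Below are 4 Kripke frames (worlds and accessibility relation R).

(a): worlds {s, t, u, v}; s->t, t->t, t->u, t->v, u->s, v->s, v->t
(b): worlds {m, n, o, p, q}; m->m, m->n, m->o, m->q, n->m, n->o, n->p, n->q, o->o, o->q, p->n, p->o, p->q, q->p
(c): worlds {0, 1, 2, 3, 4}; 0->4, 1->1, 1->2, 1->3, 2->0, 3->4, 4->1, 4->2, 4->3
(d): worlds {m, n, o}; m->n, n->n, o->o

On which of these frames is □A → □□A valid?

(d)

Frame correspondent (Sahlqvist): ∀x ∀y ∀z (Rxy ∧ Ryz → Rxz) — i.e. transitivity.
(a): fails — Rtv and Rvs but not Rts.
(b): fails — Rpn and Rnm but not Rpm.
(c): fails — R34 and R43 but not R33.
(d): holds.
Valid on: (d).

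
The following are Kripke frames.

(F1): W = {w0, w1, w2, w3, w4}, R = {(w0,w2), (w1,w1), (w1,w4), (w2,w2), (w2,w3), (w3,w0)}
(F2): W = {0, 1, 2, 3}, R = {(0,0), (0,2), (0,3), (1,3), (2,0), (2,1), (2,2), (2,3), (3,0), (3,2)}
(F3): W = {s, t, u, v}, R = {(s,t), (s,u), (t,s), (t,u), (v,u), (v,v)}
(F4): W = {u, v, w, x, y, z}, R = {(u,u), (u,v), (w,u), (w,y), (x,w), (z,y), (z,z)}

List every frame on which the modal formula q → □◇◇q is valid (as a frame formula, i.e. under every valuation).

(F2)

The schema corresponds to a generalized confluence (Geach) condition: ∀x ∀z (xRz → ∃w (x = w ∧ zR²w)).
(F1): fails — w1Rw4 but no w with w1=w and w4R²w.
(F2): condition met.
(F3): fails — sRt but no w with s=w and tR²w.
(F4): fails — uRv but no t with u=t and vR²t.
Valid on: (F2).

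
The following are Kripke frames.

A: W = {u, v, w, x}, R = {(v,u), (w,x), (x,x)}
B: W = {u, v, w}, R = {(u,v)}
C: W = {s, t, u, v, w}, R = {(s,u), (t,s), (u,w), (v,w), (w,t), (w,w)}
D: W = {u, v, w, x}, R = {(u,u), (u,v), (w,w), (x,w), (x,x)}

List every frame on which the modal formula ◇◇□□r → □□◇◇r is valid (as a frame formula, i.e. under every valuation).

A, B

The schema corresponds to a generalized confluence (Geach) condition: ∀x ∀y ∀z ((xR²y ∧ xR²z) → ∃w (yR²w ∧ zR²w)).
A: holds.
B: holds.
C: fails — uR²t, uR²w but no w* with tR²w* and wR²w*.
D: fails — uR²u, uR²v but no t with uR²t and vR²t.
Valid on: A, B.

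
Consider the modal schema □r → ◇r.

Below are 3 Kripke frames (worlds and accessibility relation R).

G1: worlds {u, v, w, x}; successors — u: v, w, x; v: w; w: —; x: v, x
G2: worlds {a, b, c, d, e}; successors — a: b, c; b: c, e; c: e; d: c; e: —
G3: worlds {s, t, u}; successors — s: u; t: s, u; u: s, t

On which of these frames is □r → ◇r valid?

G3

This is the axiom for seriality; its first-order frame correspondent is ∀x ∃y Rxy.
G1: fails — world w has no successor.
G2: fails — world e has no successor.
G3: condition met.
Valid on: G3.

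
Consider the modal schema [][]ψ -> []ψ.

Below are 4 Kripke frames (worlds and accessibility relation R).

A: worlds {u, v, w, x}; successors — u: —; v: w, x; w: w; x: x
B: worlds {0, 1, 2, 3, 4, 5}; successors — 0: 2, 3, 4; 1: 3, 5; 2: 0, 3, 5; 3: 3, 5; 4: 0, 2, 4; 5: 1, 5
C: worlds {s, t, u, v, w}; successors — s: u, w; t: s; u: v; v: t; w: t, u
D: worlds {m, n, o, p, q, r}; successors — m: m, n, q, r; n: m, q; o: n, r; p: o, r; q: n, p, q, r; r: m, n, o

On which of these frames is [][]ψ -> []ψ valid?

This is the axiom for density; its first-order frame correspondent is forall x forall y (Rxy -> exists z (Rxz & Rzy)).
A: condition met.
B: fails — R20 but no z with R2z and Rz0.
C: fails — Ruv but no z with Ruz and Rzv.
D: fails — Ror but no z with Roz and Rzr.

A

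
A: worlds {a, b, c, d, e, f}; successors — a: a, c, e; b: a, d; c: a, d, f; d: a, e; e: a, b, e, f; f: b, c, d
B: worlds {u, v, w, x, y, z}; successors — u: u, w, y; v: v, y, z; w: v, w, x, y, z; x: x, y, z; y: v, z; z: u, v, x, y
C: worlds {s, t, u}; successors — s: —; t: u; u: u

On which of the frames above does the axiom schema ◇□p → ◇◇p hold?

Frame correspondent (Sahlqvist): ∀x ∀y (xRy → ∃w (yRw ∧ xR²w)) — i.e. a generalized confluence (Geach) condition.
A: satisfies the condition.
B: satisfies the condition.
C: satisfies the condition.

A, B, C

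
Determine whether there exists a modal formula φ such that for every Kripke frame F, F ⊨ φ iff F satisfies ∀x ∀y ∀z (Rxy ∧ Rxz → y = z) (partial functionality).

Yes, by ◇r → □r

The condition is partial functionality. A defining modal formula is ◇r → □r.
Suppose ◇r→□r is valid. Take Rxy, Rxz and set V(r)={y}. Then ◇r at x, so □r at x, so r at z, i.e. z=y.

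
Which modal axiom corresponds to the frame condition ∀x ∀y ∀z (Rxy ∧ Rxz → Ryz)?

◇p → □◇p

A defining formula is ◇p → □◇p (the 5 axiom).
Suppose ◇p→□◇p is valid. Take Rxy, Rxz and set V(p)={y}. Then ◇p at x, so □◇p at x, so ◇p at z, so some w with Rzw has p; w=y, i.e. Rzy. By symmetry of the argument, Ryz.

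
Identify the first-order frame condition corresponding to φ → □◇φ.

symmetry: ∀x ∀y (Rxy → Ryx)

Suppose φ→□◇φ is valid. Take Rxy and set V(φ)={x}. Then φ at x, so □◇φ at x, so ◇φ at y, so some z with Ryz has φ; z=x, i.e. Ryx.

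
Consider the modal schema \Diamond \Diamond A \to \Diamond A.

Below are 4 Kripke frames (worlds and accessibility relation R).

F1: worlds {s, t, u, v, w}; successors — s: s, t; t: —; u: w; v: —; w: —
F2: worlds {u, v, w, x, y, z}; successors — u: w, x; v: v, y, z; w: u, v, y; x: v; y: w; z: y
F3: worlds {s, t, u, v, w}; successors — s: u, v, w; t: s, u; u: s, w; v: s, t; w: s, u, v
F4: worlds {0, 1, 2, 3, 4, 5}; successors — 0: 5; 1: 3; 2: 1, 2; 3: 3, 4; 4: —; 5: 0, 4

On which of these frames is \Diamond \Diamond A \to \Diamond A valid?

Frame correspondent (Sahlqvist): \forall x \forall y \forall z (Rxy \wedge Ryz \to Rxz) — i.e. transitivity.
F1: holds.
F2: fails — Ruw and Rwu but not Ruu.
F3: fails — Ruw and Rwu but not Ruu.
F4: fails — R50 and R05 but not R55.

F1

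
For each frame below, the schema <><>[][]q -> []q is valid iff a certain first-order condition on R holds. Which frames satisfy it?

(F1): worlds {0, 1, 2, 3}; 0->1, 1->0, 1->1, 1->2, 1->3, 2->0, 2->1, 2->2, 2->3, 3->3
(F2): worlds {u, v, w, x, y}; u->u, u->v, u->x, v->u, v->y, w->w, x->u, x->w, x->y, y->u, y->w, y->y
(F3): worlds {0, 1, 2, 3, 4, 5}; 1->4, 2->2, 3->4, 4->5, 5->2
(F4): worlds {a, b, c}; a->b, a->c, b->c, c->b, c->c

This is the axiom for a generalized confluence (Geach) condition; its first-order frame correspondent is forall x forall y forall z ((x R^2 y & xRz) -> exists w (y R^2 w & z = w)).
(F1): fails — 0R²3, 0R1 but no w with 3R²w and 1=w.
(F2): fails — uR²w, uRu but no t with wR²t and u=t.
(F3): fails — 1R²5, 1R4 but no w with 5R²w and 4=w.
(F4): satisfies the condition.
Valid on: (F4).

(F4)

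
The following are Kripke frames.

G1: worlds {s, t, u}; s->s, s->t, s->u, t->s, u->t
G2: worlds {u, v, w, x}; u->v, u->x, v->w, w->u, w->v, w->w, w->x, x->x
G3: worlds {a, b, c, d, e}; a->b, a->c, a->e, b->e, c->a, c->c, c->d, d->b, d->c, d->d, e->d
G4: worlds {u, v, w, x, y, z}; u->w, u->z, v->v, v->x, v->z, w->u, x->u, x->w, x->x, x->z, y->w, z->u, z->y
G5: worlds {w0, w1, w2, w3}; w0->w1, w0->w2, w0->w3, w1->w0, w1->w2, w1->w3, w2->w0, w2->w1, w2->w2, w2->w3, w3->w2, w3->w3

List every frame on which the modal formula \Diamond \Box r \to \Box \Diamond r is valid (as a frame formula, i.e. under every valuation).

G5

Frame correspondent (Sahlqvist): \forall x \forall y \forall z (Rxy \wedge Rxz \to \exists w (Ryw \wedge Rzw)) — i.e. convergence.
G1: fails — Rsu and Rst but u and t have no common successor.
G2: fails — Ruv and Rux but v and x have no common successor.
G3: fails — Rab and Rae but b and e have no common successor.
G4: fails — Rvv and Rvz but v and z have no common successor.
G5: satisfies the condition.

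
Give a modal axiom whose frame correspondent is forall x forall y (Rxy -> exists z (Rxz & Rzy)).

□□r → □r

This is density; the standard corresponding axiom is C4: □□r → □r.
Suppose □□r→□r is valid. Take Rxy and set V(r)={w : xR²w}. Then □□r at x, so □r at x, so r at y, i.e. ∃z(Rxz∧Rzy).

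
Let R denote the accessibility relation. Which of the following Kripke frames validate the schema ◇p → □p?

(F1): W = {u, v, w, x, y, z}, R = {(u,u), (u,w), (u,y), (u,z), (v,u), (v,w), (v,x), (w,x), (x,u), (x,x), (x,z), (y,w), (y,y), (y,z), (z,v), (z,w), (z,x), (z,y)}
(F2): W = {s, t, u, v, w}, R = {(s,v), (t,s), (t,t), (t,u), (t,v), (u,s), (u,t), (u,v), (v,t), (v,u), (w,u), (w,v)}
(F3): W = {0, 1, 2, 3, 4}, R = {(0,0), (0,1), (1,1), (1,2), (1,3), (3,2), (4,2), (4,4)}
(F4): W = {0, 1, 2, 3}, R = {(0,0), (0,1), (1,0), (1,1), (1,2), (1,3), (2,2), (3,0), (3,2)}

none

The schema corresponds to partial functionality: ∀x ∀y ∀z (Rxy ∧ Rxz → y = z).
(F1): fails — u sees both u and w.
(F2): fails — t sees both s and t.
(F3): fails — 0 sees both 0 and 1.
(F4): fails — 0 sees both 0 and 1.
Valid on no frame.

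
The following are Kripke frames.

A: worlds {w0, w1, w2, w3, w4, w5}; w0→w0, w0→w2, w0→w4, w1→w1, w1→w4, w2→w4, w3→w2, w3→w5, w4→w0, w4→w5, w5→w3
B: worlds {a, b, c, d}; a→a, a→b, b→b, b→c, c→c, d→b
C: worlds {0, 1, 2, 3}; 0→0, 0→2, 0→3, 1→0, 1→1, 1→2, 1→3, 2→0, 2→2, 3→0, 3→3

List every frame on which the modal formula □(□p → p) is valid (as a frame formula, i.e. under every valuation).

B, C

This is the axiom for shift-reflexivity; its first-order frame correspondent is ∀x ∀y (Rxy → Ryy).
A: fails — Rw0w4 but not Rw4w4.
B: satisfies the condition.
C: satisfies the condition.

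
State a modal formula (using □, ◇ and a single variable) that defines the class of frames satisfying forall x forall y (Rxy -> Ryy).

This is shift-reflexivity; the standard corresponding axiom is T□: □(□p → p).
Suppose □(□p→p) is valid. Take Rxy and set V(p)={w : Ryw}. Then at y, □p holds; since □(□p→p) at x, □p→p at y, so p at y, i.e. Ryy.

□(□p → p)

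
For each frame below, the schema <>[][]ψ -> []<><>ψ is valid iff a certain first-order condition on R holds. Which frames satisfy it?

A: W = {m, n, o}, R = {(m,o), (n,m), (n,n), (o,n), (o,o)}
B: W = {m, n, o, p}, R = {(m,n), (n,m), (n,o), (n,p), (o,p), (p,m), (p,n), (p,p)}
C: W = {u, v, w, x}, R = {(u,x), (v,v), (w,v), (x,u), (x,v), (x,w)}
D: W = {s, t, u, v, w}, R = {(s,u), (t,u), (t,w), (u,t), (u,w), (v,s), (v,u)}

This is the axiom for a generalized confluence (Geach) condition; its first-order frame correspondent is forall x forall y forall z ((xRy & xRz) -> exists w (y R^2 w & z R^2 w)).
A: holds.
B: holds.
C: holds.
D: fails — tRu, tRw but no w* with uR²w* and wR²w*.
Valid on: A, B, C.

A, B, C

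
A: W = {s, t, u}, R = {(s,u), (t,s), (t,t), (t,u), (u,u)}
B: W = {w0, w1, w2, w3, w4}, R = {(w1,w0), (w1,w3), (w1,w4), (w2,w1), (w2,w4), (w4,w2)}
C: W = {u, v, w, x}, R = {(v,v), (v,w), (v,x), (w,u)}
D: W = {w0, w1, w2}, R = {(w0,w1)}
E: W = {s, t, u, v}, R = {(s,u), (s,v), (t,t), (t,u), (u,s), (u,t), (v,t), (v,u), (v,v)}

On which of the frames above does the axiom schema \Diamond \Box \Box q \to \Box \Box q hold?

The schema corresponds to a generalized confluence (Geach) condition: \forall x \forall y \forall z ((xRy \wedge x R^2 z) \to \exists w (y R^2 w \wedge z = w)).
A: fails — tRs, tR²s but no w with sR²w and s=w.
B: fails — w1Rw0, w1R²w2 but no w with w0R²w and w2=w.
C: fails — vRw, vR²u but no t with wR²t and u=t.
D: holds.
E: fails — sRu, sR²s but no w with uR²w and s=w.
Valid on: D.

D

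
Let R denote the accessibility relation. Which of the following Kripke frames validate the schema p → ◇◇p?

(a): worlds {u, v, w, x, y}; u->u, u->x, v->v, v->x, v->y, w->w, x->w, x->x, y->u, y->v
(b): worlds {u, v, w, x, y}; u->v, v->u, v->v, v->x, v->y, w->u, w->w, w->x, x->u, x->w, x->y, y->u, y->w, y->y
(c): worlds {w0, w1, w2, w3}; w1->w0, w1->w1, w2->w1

(a), (b)

The schema corresponds to a generalized confluence (Geach) condition: ∀x ∃w (x = w ∧ xR²w).
(a): holds.
(b): holds.
(c): fails — at w0 but no w with w0=w and w0R²w.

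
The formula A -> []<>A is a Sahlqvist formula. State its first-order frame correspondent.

symmetry: forall x forall y (Rxy -> Ryx)

Suppose A→□◇A is valid. Take Rxy and set V(A)={x}. Then A at x, so □◇A at x, so ◇A at y, so some z with Ryz has A; z=x, i.e. Ryx.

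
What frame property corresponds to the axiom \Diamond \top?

This schema is equivalent to the D axiom □p → ◇p.
Its frame correspondent is seriality — \forall x \exists y Rxy.

seriality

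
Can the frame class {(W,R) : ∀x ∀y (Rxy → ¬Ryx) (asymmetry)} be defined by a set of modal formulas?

Any modally definable frame class is closed under surjective bounded morphisms.
The 5-cycle (worlds s,t,u,v,w with s→t→u→v→w→s) is asymmetric. Mapping every world to a single reflexive point • is a surjective bounded morphism, and the reflexive point is not asymmetric (R•• but asymmetry requires ¬R••).
So no modal formula (or set of formulas) defines exactly the asymmetric frames.

No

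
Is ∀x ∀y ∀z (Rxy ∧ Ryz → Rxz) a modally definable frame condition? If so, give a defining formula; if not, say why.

Yes — defined by □q → □□q

The condition is transitivity. A defining modal formula is □q → □□q.
Suppose □q→□□q is valid. Take Rxy, Ryz and set V(q)={w : Rxw}. Then □q at x, so □□q at x, so □q at y, so q at z, i.e. Rxz.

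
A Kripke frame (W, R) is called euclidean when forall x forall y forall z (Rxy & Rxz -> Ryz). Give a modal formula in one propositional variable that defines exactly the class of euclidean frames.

◇r → □◇r

A defining formula is ◇r → □◇r (the 5 axiom).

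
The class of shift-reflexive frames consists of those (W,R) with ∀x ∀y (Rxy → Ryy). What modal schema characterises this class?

A defining formula is □(□p → p) (the T□ axiom).
Suppose □(□p→p) is valid. Take Rxy and set V(p)={w : Ryw}. Then at y, □p holds; since □(□p→p) at x, □p→p at y, so p at y, i.e. Ryy.

□(□p → p)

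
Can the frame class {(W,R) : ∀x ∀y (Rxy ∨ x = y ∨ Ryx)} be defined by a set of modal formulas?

Not definable by any modal formula

Any modally definable frame class is closed under disjoint unions.
Take 3 disjoint single-world reflexive frames: each is trivially connected, but their disjoint union has 3 worlds with no edge between distinct components, so it is not connected.
So no modal formula (or set of formulas) defines exactly the connected frames.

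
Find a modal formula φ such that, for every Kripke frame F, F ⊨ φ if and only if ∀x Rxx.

This is reflexivity; the standard corresponding axiom is T: □p → p.
Suppose □p→p is valid. At any x set V(p)={w : Rxw}. Then □p holds at x, so p holds at x, i.e. Rxx.

□p → p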